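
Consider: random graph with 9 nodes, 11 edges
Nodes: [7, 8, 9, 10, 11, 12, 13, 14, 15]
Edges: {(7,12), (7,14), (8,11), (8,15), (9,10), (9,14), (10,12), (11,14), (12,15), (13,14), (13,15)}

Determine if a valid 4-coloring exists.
Yes, G is 4-colorable

A valid 4-coloring: color 1: [8, 12, 14]; color 2: [7, 10, 11, 15]; color 3: [9, 13].
(χ(G) = 3 ≤ 4.)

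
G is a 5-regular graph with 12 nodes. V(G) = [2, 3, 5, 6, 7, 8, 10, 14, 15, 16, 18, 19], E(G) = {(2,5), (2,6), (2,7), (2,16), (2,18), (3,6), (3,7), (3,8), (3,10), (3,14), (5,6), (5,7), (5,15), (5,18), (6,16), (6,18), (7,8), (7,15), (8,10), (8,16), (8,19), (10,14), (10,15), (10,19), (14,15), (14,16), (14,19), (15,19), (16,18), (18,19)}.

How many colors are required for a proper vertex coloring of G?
χ(G) = 4

Clique number ω(G) = 4 (lower bound: χ ≥ ω).
The clique on [2, 6, 16, 18] has size 4, forcing χ ≥ 4, and the coloring below uses 4 colors, so χ(G) = 4.
A valid 4-coloring: color 1: [5, 10, 16]; color 2: [6, 8, 15]; color 3: [2, 3, 19]; color 4: [7, 14, 18].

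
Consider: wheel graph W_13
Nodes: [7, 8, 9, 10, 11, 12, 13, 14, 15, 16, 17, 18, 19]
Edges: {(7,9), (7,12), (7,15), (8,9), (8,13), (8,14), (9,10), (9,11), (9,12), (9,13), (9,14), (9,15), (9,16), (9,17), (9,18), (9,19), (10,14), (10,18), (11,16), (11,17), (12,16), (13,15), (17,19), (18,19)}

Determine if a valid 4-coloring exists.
A valid 4-coloring: color 1: [9]; color 2: [8, 10, 11, 12, 15, 19]; color 3: [7, 13, 14, 16, 17, 18].
(χ(G) = 3 ≤ 4.)

Yes, G is 4-colorable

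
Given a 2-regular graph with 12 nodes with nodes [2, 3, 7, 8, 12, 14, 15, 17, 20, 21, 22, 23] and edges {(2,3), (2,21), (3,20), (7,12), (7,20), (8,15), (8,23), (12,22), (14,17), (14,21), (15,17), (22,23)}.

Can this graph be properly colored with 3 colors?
A valid 3-coloring: color 1: [2, 12, 14, 15, 20, 23]; color 2: [3, 7, 8, 17, 21, 22].
(χ(G) = 2 ≤ 3.)

Yes, G is 3-colorable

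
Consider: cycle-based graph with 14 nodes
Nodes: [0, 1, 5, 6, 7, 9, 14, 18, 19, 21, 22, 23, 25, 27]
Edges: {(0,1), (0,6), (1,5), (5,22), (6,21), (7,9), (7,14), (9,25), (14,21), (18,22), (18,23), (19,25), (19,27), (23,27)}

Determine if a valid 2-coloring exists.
Yes, G is 2-colorable

A valid 2-coloring: color 1: [1, 6, 9, 14, 19, 22, 23]; color 2: [0, 5, 7, 18, 21, 25, 27].
(χ(G) = 2 ≤ 2.)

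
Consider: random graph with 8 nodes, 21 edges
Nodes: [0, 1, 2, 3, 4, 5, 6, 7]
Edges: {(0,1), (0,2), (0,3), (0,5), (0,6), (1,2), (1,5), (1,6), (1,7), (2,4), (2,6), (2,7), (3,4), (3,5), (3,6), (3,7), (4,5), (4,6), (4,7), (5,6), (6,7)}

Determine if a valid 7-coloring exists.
A valid 7-coloring: color 1: [6]; color 2: [2, 3]; color 3: [0, 4]; color 4: [5, 7]; color 5: [1].
(χ(G) = 5 ≤ 7.)

Yes, G is 7-colorable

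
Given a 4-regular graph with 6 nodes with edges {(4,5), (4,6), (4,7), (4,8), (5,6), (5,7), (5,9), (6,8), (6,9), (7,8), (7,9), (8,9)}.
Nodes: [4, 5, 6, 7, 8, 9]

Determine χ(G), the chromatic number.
Clique number ω(G) = 3 (lower bound: χ ≥ ω).
The clique on [6, 8, 9] has size 3, forcing χ ≥ 3, and the coloring below uses 3 colors, so χ(G) = 3.
A valid 3-coloring: color 1: [6, 7]; color 2: [4, 9]; color 3: [5, 8].

χ(G) = 3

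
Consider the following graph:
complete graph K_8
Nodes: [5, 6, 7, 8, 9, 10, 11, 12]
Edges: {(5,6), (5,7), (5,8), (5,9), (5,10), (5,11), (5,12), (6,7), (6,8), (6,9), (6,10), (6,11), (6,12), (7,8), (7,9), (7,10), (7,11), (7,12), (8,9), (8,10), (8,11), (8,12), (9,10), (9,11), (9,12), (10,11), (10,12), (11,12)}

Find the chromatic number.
χ(G) = 8

Clique number ω(G) = 8 (lower bound: χ ≥ ω).
The clique on [5, 6, 7, 8, 9, 10, 11, 12] has size 8, forcing χ ≥ 8, and the coloring below uses 8 colors, so χ(G) = 8.
A valid 8-coloring: color 1: [6]; color 2: [12]; color 3: [5]; color 4: [10]; color 5: [7]; color 6: [11]; color 7: [8]; color 8: [9].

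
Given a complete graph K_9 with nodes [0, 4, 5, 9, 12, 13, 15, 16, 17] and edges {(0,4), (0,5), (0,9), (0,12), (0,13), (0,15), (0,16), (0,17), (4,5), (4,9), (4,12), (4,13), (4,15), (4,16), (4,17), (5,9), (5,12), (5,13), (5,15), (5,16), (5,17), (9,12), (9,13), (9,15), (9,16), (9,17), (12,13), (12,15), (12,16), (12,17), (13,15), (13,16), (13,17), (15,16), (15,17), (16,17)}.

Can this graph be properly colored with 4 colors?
No, G is not 4-colorable

The clique on vertices [0, 4, 5, 9, 12, 13, 15, 16, 17] has size 9 > 4, so it alone needs 9 colors.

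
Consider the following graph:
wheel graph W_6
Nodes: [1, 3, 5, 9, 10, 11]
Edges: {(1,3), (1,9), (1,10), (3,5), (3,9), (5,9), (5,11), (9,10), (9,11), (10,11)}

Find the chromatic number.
χ(G) = 4

Clique number ω(G) = 3 (lower bound: χ ≥ ω).
Odd cycle [10, 11, 5, 3, 1] needs 3 colors (χ ≥ 3).
Vertex 9 is adjacent to every vertex of [1, 3, 5, 10, 11], which already need 3 colors among themselves, so 9 needs a new color (χ ≥ 4).
The coloring below uses 4 colors, so χ(G) = 4.
A valid 4-coloring: color 1: [9]; color 2: [3, 10]; color 3: [1, 11]; color 4: [5].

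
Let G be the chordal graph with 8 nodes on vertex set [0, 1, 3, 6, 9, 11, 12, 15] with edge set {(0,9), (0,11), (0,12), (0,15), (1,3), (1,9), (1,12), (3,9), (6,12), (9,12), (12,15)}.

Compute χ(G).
Clique number ω(G) = 3 (lower bound: χ ≥ ω).
The clique on [1, 3, 9] has size 3, forcing χ ≥ 3, and the coloring below uses 3 colors, so χ(G) = 3.
A valid 3-coloring: color 1: [3, 11, 12]; color 2: [6, 9, 15]; color 3: [0, 1].

χ(G) = 3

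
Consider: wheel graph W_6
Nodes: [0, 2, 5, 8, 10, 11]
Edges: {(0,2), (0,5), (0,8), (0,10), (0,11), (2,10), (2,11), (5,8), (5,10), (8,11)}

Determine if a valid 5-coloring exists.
Yes, G is 5-colorable

A valid 5-coloring: color 1: [0]; color 2: [2, 5]; color 3: [8, 10]; color 4: [11].
(χ(G) = 4 ≤ 5.)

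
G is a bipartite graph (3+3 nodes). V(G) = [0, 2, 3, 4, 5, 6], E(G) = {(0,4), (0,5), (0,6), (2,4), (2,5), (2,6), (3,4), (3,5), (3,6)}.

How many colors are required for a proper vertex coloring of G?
Clique number ω(G) = 2 (lower bound: χ ≥ ω).
The graph is bipartite (no odd cycle), so 2 colors suffice: χ(G) = 2.
A valid 2-coloring: color 1: [4, 5, 6]; color 2: [0, 2, 3].

χ(G) = 2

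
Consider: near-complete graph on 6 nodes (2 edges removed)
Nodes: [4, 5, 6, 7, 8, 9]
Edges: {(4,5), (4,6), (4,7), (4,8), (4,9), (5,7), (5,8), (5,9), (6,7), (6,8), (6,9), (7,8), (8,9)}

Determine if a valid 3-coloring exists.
The clique on vertices [4, 5, 8, 9] has size 4 > 3, so it alone needs 4 colors.

No, G is not 3-colorable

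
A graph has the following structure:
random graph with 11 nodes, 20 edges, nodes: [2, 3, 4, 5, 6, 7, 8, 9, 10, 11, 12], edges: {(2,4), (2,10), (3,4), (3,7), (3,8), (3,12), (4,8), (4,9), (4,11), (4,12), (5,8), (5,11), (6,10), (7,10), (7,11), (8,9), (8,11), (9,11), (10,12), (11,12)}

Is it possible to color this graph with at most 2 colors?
No, G is not 2-colorable

The clique on vertices [4, 8, 9, 11] has size 4 > 2, so it alone needs 4 colors.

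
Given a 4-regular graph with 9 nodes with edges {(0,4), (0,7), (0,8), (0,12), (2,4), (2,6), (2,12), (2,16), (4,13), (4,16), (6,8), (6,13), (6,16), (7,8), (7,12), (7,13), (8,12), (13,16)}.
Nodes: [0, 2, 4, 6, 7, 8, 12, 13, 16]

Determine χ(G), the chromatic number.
χ(G) = 4

Clique number ω(G) = 4 (lower bound: χ ≥ ω).
The clique on [0, 7, 8, 12] has size 4, forcing χ ≥ 4, and the coloring below uses 4 colors, so χ(G) = 4.
A valid 4-coloring: color 1: [4, 6, 7]; color 2: [0, 2, 13]; color 3: [8, 16]; color 4: [12].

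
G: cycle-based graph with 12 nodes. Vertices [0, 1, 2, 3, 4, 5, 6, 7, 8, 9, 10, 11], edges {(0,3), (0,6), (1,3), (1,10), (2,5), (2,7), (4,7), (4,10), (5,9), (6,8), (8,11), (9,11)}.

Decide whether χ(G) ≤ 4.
A valid 4-coloring: color 1: [0, 1, 2, 4, 8, 9]; color 2: [3, 5, 6, 7, 10, 11].
(χ(G) = 2 ≤ 4.)

Yes, G is 4-colorable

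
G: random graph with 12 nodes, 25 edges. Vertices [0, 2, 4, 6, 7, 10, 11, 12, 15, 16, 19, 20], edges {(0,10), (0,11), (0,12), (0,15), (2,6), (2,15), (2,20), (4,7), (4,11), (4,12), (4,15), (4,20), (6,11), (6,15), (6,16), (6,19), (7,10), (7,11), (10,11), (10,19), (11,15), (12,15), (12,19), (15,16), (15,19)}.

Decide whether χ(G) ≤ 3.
No, G is not 3-colorable

Odd cycle [11, 4, 12, 19, 6] needs 3 colors (χ ≥ 3).
Vertex 15 is adjacent to every vertex of [4, 6, 11, 12, 19], which already need 3 colors among themselves, so 15 needs a new color (χ ≥ 4).
Hence χ(G) ≥ 4 > 3, so no proper 3-coloring exists.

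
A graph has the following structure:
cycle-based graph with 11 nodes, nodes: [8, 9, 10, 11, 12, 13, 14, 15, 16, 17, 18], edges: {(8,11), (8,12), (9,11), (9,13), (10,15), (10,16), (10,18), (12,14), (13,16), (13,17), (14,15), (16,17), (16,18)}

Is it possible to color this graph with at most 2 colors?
No, G is not 2-colorable

The clique on vertices [13, 16, 17] has size 3 > 2, so it alone needs 3 colors.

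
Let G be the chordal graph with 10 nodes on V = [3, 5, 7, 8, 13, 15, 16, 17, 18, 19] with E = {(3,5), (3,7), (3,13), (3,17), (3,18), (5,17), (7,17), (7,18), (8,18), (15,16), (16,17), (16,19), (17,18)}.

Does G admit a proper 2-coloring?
No, G is not 2-colorable

The clique on vertices [3, 7, 17, 18] has size 4 > 2, so it alone needs 4 colors.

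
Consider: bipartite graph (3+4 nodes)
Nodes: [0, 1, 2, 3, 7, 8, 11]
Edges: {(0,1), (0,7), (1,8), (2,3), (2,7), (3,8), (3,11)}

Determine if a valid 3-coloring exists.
A valid 3-coloring: color 1: [1, 3, 7]; color 2: [0, 2, 8, 11].
(χ(G) = 2 ≤ 3.)

Yes, G is 3-colorable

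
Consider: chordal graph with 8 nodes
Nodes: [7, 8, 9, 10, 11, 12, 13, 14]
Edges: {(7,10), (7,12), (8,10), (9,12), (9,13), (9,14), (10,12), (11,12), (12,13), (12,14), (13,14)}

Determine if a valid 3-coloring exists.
No, G is not 3-colorable

The clique on vertices [9, 12, 13, 14] has size 4 > 3, so it alone needs 4 colors.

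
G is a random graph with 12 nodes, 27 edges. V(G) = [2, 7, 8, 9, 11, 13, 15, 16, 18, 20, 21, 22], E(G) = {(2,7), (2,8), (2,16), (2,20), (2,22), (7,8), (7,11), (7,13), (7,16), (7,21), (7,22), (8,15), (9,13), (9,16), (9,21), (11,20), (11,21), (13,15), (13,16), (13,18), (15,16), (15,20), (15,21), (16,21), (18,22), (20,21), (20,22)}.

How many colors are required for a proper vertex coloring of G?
χ(G) = 4

Clique number ω(G) = 3 (lower bound: χ ≥ ω).
Odd cycle [11, 20, 15, 16, 7] needs 3 colors (χ ≥ 3).
Vertex 21 is adjacent to every vertex of [7, 11, 15, 16, 20], which already need 3 colors among themselves, so 21 needs a new color (χ ≥ 4).
The coloring below uses 4 colors, so χ(G) = 4.
A valid 4-coloring: color 1: [7, 9, 15, 18]; color 2: [8, 11, 16, 22]; color 3: [2, 13, 21]; color 4: [20].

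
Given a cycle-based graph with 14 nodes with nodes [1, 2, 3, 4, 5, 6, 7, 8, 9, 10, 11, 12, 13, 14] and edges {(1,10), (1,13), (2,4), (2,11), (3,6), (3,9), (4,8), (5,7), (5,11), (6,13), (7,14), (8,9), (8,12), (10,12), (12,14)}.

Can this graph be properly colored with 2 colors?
Yes, G is 2-colorable

A valid 2-coloring: color 1: [2, 3, 5, 8, 10, 13, 14]; color 2: [1, 4, 6, 7, 9, 11, 12].
(χ(G) = 2 ≤ 2.)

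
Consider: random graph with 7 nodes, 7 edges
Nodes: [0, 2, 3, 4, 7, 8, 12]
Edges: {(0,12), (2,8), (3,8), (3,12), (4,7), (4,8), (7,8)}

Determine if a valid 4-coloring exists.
A valid 4-coloring: color 1: [8, 12]; color 2: [0, 2, 3, 4]; color 3: [7].
(χ(G) = 3 ≤ 4.)

Yes, G is 4-colorable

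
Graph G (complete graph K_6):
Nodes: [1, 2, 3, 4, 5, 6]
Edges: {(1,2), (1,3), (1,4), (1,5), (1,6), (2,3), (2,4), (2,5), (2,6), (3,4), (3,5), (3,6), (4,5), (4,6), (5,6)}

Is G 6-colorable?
Yes, G is 6-colorable

A valid 6-coloring: color 1: [4]; color 2: [6]; color 3: [2]; color 4: [1]; color 5: [5]; color 6: [3].
(χ(G) = 6 ≤ 6.)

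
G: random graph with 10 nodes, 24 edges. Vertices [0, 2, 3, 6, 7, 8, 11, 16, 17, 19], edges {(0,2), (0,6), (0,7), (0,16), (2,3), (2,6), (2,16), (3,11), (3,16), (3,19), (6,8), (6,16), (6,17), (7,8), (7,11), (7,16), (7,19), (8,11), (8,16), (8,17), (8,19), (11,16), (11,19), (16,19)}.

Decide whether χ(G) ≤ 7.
Yes, G is 7-colorable

A valid 7-coloring: color 1: [16, 17]; color 2: [0, 3, 8]; color 3: [6, 19]; color 4: [2, 7]; color 5: [11].
(χ(G) = 5 ≤ 7.)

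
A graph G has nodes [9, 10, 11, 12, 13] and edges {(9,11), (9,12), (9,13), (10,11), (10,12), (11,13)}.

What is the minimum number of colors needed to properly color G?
Clique number ω(G) = 3 (lower bound: χ ≥ ω).
The clique on [9, 11, 13] has size 3, forcing χ ≥ 3, and the coloring below uses 3 colors, so χ(G) = 3.
A valid 3-coloring: color 1: [11, 12]; color 2: [9, 10]; color 3: [13].

χ(G) = 3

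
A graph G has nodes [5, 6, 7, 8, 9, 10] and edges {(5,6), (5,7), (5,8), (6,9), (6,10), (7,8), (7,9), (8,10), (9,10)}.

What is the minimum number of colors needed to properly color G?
Clique number ω(G) = 3 (lower bound: χ ≥ ω).
The clique on [6, 9, 10] has size 3, forcing χ ≥ 3, and the coloring below uses 3 colors, so χ(G) = 3.
A valid 3-coloring: color 1: [5, 9]; color 2: [6, 8]; color 3: [7, 10].

χ(G) = 3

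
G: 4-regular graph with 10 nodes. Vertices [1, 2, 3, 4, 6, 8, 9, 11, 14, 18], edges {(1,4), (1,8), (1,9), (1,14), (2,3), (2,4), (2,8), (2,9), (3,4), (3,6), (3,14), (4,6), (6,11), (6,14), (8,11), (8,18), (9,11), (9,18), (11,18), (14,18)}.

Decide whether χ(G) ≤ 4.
A valid 4-coloring: color 1: [1, 2, 6, 18]; color 2: [3, 11]; color 3: [4, 8, 9, 14].
(χ(G) = 3 ≤ 4.)

Yes, G is 4-colorable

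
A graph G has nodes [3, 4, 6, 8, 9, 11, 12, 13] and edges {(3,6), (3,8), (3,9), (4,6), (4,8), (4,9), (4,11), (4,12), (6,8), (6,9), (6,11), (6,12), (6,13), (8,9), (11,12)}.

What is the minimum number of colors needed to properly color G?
χ(G) = 4

Clique number ω(G) = 4 (lower bound: χ ≥ ω).
The clique on [3, 6, 8, 9] has size 4, forcing χ ≥ 4, and the coloring below uses 4 colors, so χ(G) = 4.
A valid 4-coloring: color 1: [6]; color 2: [3, 4, 13]; color 3: [9, 11]; color 4: [8, 12].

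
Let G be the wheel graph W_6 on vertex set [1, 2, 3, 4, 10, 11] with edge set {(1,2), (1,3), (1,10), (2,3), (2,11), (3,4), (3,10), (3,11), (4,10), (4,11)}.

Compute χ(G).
χ(G) = 4

Clique number ω(G) = 3 (lower bound: χ ≥ ω).
Odd cycle [11, 4, 10, 1, 2] needs 3 colors (χ ≥ 3).
Vertex 3 is adjacent to every vertex of [1, 2, 4, 10, 11], which already need 3 colors among themselves, so 3 needs a new color (χ ≥ 4).
The coloring below uses 4 colors, so χ(G) = 4.
A valid 4-coloring: color 1: [3]; color 2: [1, 11]; color 3: [2, 4]; color 4: [10].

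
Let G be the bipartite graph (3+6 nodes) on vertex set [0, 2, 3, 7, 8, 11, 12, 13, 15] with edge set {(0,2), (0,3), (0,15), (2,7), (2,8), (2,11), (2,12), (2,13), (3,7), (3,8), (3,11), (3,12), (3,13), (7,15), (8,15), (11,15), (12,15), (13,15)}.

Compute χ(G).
Clique number ω(G) = 2 (lower bound: χ ≥ ω).
The graph is bipartite (no odd cycle), so 2 colors suffice: χ(G) = 2.
A valid 2-coloring: color 1: [2, 3, 15]; color 2: [0, 7, 8, 11, 12, 13].

χ(G) = 2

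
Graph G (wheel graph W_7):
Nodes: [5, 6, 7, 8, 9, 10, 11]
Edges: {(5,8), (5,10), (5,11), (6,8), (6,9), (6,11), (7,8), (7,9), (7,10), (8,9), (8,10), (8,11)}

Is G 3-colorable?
Yes, G is 3-colorable

A valid 3-coloring: color 1: [8]; color 2: [9, 10, 11]; color 3: [5, 6, 7].
(χ(G) = 3 ≤ 3.)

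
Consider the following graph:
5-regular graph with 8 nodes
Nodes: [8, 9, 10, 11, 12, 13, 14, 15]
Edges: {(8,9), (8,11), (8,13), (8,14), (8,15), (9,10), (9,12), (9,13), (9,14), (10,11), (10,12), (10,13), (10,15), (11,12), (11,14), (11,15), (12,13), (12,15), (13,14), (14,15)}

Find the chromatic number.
χ(G) = 4

Clique number ω(G) = 4 (lower bound: χ ≥ ω).
The clique on [8, 9, 13, 14] has size 4, forcing χ ≥ 4, and the coloring below uses 4 colors, so χ(G) = 4.
A valid 4-coloring: color 1: [13, 15]; color 2: [10, 14]; color 3: [8, 12]; color 4: [9, 11].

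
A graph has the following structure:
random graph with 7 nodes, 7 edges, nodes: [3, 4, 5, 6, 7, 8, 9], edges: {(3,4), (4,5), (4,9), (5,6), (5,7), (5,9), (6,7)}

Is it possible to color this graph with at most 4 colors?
A valid 4-coloring: color 1: [3, 5, 8]; color 2: [4, 6]; color 3: [7, 9].
(χ(G) = 3 ≤ 4.)

Yes, G is 4-colorable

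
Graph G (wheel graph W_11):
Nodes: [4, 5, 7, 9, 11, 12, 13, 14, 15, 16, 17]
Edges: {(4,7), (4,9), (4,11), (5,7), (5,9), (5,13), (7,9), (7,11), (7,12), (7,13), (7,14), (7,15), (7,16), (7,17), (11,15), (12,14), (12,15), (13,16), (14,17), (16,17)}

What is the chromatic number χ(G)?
Clique number ω(G) = 3 (lower bound: χ ≥ ω).
The clique on [4, 7, 9] has size 3, forcing χ ≥ 3, and the coloring below uses 3 colors, so χ(G) = 3.
A valid 3-coloring: color 1: [7]; color 2: [9, 11, 12, 13, 17]; color 3: [4, 5, 14, 15, 16].

χ(G) = 3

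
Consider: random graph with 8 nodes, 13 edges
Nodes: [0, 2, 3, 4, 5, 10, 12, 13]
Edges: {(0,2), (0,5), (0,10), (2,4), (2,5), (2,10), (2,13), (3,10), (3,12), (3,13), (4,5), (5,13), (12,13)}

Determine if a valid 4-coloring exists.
Yes, G is 4-colorable

A valid 4-coloring: color 1: [2, 3]; color 2: [0, 4, 13]; color 3: [5, 10, 12].
(χ(G) = 3 ≤ 4.)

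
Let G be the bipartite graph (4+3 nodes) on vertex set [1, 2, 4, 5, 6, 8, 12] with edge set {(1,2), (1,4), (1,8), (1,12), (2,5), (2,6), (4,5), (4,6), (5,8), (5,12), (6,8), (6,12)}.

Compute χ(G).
Clique number ω(G) = 2 (lower bound: χ ≥ ω).
The graph is bipartite (no odd cycle), so 2 colors suffice: χ(G) = 2.
A valid 2-coloring: color 1: [1, 5, 6]; color 2: [2, 4, 8, 12].

χ(G) = 2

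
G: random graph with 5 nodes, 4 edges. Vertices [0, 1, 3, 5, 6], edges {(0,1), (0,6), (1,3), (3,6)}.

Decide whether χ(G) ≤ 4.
A valid 4-coloring: color 1: [0, 3, 5]; color 2: [1, 6].
(χ(G) = 2 ≤ 4.)

Yes, G is 4-colorable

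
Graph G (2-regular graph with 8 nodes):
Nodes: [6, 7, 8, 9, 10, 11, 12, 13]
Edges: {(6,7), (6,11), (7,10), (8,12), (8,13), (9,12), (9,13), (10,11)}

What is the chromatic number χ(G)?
Clique number ω(G) = 2 (lower bound: χ ≥ ω).
The graph is bipartite (no odd cycle), so 2 colors suffice: χ(G) = 2.
A valid 2-coloring: color 1: [7, 8, 9, 11]; color 2: [6, 10, 12, 13].

χ(G) = 2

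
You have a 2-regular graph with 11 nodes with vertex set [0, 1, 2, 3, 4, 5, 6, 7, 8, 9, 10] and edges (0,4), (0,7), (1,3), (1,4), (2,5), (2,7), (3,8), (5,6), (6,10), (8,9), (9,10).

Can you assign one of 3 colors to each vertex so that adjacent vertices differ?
A valid 3-coloring: color 1: [1, 5, 7, 8, 10]; color 2: [0, 2, 3, 6, 9]; color 3: [4].
(χ(G) = 3 ≤ 3.)

Yes, G is 3-colorable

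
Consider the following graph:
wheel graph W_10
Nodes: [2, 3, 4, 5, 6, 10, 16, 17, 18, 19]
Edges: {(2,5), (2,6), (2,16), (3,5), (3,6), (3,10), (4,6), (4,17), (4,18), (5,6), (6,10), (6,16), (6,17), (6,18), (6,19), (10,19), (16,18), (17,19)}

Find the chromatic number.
χ(G) = 4

Clique number ω(G) = 3 (lower bound: χ ≥ ω).
Odd cycle [4, 18, 16, 2, 5, 3, 10, 19, 17] needs 3 colors (χ ≥ 3).
Vertex 6 is adjacent to every vertex of [2, 3, 4, 5, 10, 16, 17, 18, 19], which already need 3 colors among themselves, so 6 needs a new color (χ ≥ 4).
The coloring below uses 4 colors, so χ(G) = 4.
A valid 4-coloring: color 1: [6]; color 2: [4, 5, 16, 19]; color 3: [2, 3, 17, 18]; color 4: [10].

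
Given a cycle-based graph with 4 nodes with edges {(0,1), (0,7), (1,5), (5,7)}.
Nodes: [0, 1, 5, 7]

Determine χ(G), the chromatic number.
χ(G) = 2

Clique number ω(G) = 2 (lower bound: χ ≥ ω).
The graph is bipartite (no odd cycle), so 2 colors suffice: χ(G) = 2.
A valid 2-coloring: color 1: [1, 7]; color 2: [0, 5].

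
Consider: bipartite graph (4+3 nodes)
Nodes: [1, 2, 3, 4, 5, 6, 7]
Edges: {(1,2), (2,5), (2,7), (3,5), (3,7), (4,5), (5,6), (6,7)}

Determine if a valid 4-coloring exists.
Yes, G is 4-colorable

A valid 4-coloring: color 1: [1, 5, 7]; color 2: [2, 3, 4, 6].
(χ(G) = 2 ≤ 4.)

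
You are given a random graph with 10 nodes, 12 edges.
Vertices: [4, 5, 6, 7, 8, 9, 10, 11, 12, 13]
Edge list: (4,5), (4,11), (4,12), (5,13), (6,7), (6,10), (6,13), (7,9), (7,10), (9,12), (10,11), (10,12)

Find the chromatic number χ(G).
Clique number ω(G) = 3 (lower bound: χ ≥ ω).
The clique on [6, 7, 10] has size 3, forcing χ ≥ 3, and the coloring below uses 3 colors, so χ(G) = 3.
A valid 3-coloring: color 1: [4, 8, 9, 10, 13]; color 2: [5, 6, 11, 12]; color 3: [7].

χ(G) = 3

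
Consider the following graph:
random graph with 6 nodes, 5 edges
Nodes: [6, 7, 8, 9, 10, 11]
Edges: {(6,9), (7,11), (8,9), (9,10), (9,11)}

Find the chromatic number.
Clique number ω(G) = 2 (lower bound: χ ≥ ω).
The graph is bipartite (no odd cycle), so 2 colors suffice: χ(G) = 2.
A valid 2-coloring: color 1: [7, 9]; color 2: [6, 8, 10, 11].

χ(G) = 2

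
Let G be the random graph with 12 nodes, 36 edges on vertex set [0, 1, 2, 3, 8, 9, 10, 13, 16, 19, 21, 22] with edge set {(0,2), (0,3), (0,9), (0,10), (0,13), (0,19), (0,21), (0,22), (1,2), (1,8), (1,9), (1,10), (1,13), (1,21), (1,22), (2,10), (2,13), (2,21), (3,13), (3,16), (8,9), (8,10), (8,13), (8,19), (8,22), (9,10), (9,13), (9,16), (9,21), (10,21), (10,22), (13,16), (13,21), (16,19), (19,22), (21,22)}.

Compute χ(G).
Clique number ω(G) = 4 (lower bound: χ ≥ ω).
The clique on [0, 9, 10, 21] has size 4, forcing χ ≥ 4, and the coloring below uses 4 colors, so χ(G) = 4.
A valid 4-coloring: color 1: [0, 1, 16]; color 2: [10, 13, 19]; color 3: [3, 8, 21]; color 4: [2, 9, 22].

χ(G) = 4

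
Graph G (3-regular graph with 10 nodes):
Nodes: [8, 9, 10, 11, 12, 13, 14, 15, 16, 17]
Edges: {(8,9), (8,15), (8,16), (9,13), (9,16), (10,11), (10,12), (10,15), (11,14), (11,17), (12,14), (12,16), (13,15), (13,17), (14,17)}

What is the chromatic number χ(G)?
χ(G) = 3

Clique number ω(G) = 3 (lower bound: χ ≥ ω).
The clique on [8, 9, 16] has size 3, forcing χ ≥ 3, and the coloring below uses 3 colors, so χ(G) = 3.
A valid 3-coloring: color 1: [10, 13, 14, 16]; color 2: [9, 11, 12, 15]; color 3: [8, 17].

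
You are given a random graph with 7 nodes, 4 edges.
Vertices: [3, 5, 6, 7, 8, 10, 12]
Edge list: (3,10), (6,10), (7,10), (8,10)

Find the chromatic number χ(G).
χ(G) = 2

Clique number ω(G) = 2 (lower bound: χ ≥ ω).
The graph is bipartite (no odd cycle), so 2 colors suffice: χ(G) = 2.
A valid 2-coloring: color 1: [5, 10, 12]; color 2: [3, 6, 7, 8].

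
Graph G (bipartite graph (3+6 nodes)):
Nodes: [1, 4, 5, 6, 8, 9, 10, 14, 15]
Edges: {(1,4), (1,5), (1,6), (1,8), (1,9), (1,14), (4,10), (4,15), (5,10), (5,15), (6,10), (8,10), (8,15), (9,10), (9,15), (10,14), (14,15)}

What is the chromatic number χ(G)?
χ(G) = 2

Clique number ω(G) = 2 (lower bound: χ ≥ ω).
The graph is bipartite (no odd cycle), so 2 colors suffice: χ(G) = 2.
A valid 2-coloring: color 1: [1, 10, 15]; color 2: [4, 5, 6, 8, 9, 14].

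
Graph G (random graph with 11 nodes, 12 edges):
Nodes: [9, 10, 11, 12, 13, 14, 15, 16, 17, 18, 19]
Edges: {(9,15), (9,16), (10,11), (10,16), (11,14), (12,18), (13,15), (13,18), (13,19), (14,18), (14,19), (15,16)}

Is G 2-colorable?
The clique on vertices [9, 15, 16] has size 3 > 2, so it alone needs 3 colors.

No, G is not 2-colorable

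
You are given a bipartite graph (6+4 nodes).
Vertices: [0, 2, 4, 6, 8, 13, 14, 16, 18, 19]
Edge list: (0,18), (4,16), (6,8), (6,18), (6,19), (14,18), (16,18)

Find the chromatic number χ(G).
Clique number ω(G) = 2 (lower bound: χ ≥ ω).
The graph is bipartite (no odd cycle), so 2 colors suffice: χ(G) = 2.
A valid 2-coloring: color 1: [2, 4, 8, 13, 18, 19]; color 2: [0, 6, 14, 16].

χ(G) = 2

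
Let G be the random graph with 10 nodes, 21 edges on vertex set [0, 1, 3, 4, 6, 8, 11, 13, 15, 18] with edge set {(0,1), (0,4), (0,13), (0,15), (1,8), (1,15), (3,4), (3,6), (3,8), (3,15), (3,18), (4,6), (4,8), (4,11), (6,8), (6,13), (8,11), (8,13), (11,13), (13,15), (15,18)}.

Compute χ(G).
χ(G) = 4

Clique number ω(G) = 4 (lower bound: χ ≥ ω).
The clique on [3, 4, 6, 8] has size 4, forcing χ ≥ 4, and the coloring below uses 4 colors, so χ(G) = 4.
A valid 4-coloring: color 1: [8, 15]; color 2: [1, 4, 13, 18]; color 3: [0, 6, 11]; color 4: [3].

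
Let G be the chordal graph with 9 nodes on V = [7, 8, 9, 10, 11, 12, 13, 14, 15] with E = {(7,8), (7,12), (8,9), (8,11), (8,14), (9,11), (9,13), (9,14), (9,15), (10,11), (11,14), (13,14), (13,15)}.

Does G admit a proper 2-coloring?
No, G is not 2-colorable

The clique on vertices [8, 9, 11, 14] has size 4 > 2, so it alone needs 4 colors.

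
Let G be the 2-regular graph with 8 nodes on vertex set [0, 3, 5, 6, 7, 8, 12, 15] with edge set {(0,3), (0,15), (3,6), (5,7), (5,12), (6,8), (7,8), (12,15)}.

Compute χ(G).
Clique number ω(G) = 2 (lower bound: χ ≥ ω).
The graph is bipartite (no odd cycle), so 2 colors suffice: χ(G) = 2.
A valid 2-coloring: color 1: [0, 6, 7, 12]; color 2: [3, 5, 8, 15].

χ(G) = 2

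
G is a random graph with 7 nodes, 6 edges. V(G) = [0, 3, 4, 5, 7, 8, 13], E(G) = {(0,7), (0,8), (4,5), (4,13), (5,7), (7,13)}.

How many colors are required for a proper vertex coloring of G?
Clique number ω(G) = 2 (lower bound: χ ≥ ω).
The graph is bipartite (no odd cycle), so 2 colors suffice: χ(G) = 2.
A valid 2-coloring: color 1: [3, 4, 7, 8]; color 2: [0, 5, 13].

χ(G) = 2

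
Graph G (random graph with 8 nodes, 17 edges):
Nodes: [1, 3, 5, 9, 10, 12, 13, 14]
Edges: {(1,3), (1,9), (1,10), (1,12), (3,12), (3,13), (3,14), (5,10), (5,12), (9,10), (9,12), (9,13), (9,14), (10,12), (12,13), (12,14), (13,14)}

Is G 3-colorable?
No, G is not 3-colorable

The clique on vertices [1, 9, 10, 12] has size 4 > 3, so it alone needs 4 colors.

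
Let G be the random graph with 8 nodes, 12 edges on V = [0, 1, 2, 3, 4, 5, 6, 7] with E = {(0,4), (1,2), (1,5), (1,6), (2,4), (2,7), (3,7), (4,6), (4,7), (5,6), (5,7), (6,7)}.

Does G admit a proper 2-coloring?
No, G is not 2-colorable

The clique on vertices [1, 5, 6] has size 3 > 2, so it alone needs 3 colors.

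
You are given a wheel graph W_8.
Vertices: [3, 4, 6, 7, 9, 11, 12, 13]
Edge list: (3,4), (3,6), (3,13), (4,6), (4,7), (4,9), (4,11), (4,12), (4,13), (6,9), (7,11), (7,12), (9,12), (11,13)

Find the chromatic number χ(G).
χ(G) = 4

Clique number ω(G) = 3 (lower bound: χ ≥ ω).
Odd cycle [12, 9, 6, 3, 13, 11, 7] needs 3 colors (χ ≥ 3).
Vertex 4 is adjacent to every vertex of [3, 6, 7, 9, 11, 12, 13], which already need 3 colors among themselves, so 4 needs a new color (χ ≥ 4).
The coloring below uses 4 colors, so χ(G) = 4.
A valid 4-coloring: color 1: [4]; color 2: [6, 11, 12]; color 3: [3, 7, 9]; color 4: [13].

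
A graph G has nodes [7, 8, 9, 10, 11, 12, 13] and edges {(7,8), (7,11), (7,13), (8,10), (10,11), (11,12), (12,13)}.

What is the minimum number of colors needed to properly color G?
Clique number ω(G) = 2 (lower bound: χ ≥ ω).
The graph is bipartite (no odd cycle), so 2 colors suffice: χ(G) = 2.
A valid 2-coloring: color 1: [8, 9, 11, 13]; color 2: [7, 10, 12].

χ(G) = 2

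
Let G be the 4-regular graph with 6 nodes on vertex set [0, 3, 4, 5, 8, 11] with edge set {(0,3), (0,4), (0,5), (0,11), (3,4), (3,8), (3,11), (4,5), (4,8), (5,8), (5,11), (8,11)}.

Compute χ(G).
χ(G) = 3

Clique number ω(G) = 3 (lower bound: χ ≥ ω).
The clique on [0, 3, 11] has size 3, forcing χ ≥ 3, and the coloring below uses 3 colors, so χ(G) = 3.
A valid 3-coloring: color 1: [0, 8]; color 2: [4, 11]; color 3: [3, 5].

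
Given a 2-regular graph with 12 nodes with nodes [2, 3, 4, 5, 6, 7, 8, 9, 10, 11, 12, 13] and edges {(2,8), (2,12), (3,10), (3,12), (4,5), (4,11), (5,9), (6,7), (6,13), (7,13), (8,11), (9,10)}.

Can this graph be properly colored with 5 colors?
A valid 5-coloring: color 1: [2, 3, 4, 6, 9]; color 2: [5, 10, 11, 12, 13]; color 3: [7, 8].
(χ(G) = 3 ≤ 5.)

Yes, G is 5-colorable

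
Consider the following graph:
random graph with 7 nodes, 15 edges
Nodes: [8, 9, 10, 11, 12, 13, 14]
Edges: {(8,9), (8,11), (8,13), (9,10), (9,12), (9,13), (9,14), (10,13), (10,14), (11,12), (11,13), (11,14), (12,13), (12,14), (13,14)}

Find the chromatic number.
χ(G) = 4

Clique number ω(G) = 4 (lower bound: χ ≥ ω).
The clique on [9, 10, 13, 14] has size 4, forcing χ ≥ 4, and the coloring below uses 4 colors, so χ(G) = 4.
A valid 4-coloring: color 1: [13]; color 2: [8, 14]; color 3: [9, 11]; color 4: [10, 12].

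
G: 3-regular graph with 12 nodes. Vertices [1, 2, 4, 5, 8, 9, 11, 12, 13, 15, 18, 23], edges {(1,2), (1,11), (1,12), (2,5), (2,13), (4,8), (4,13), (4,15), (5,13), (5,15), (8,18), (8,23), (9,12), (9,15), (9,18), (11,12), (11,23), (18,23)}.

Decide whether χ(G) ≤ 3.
A valid 3-coloring: color 1: [1, 4, 5, 9, 23]; color 2: [2, 8, 12, 15]; color 3: [11, 13, 18].
(χ(G) = 3 ≤ 3.)

Yes, G is 3-colorable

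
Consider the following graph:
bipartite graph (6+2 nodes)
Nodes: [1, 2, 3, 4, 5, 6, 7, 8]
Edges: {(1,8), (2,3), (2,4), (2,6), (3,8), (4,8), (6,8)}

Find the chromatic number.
Clique number ω(G) = 2 (lower bound: χ ≥ ω).
The graph is bipartite (no odd cycle), so 2 colors suffice: χ(G) = 2.
A valid 2-coloring: color 1: [2, 5, 7, 8]; color 2: [1, 3, 4, 6].

χ(G) = 2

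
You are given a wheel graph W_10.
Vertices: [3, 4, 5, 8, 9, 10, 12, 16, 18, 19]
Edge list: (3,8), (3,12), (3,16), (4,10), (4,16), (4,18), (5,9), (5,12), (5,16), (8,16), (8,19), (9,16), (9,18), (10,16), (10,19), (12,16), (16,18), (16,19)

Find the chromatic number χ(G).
χ(G) = 4

Clique number ω(G) = 3 (lower bound: χ ≥ ω).
Odd cycle [12, 5, 9, 18, 4, 10, 19, 8, 3] needs 3 colors (χ ≥ 3).
Vertex 16 is adjacent to every vertex of [3, 4, 5, 8, 9, 10, 12, 18, 19], which already need 3 colors among themselves, so 16 needs a new color (χ ≥ 4).
The coloring below uses 4 colors, so χ(G) = 4.
A valid 4-coloring: color 1: [16]; color 2: [4, 8, 9, 12]; color 3: [3, 5, 10, 18]; color 4: [19].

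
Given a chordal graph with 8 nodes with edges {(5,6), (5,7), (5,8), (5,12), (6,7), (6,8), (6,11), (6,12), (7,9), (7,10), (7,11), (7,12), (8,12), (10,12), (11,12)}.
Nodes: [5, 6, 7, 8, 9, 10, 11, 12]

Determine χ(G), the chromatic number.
χ(G) = 4

Clique number ω(G) = 4 (lower bound: χ ≥ ω).
The clique on [5, 6, 8, 12] has size 4, forcing χ ≥ 4, and the coloring below uses 4 colors, so χ(G) = 4.
A valid 4-coloring: color 1: [9, 12]; color 2: [7, 8]; color 3: [6, 10]; color 4: [5, 11].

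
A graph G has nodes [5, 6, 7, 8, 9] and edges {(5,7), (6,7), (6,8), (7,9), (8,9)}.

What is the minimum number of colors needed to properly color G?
Clique number ω(G) = 2 (lower bound: χ ≥ ω).
The graph is bipartite (no odd cycle), so 2 colors suffice: χ(G) = 2.
A valid 2-coloring: color 1: [7, 8]; color 2: [5, 6, 9].

χ(G) = 2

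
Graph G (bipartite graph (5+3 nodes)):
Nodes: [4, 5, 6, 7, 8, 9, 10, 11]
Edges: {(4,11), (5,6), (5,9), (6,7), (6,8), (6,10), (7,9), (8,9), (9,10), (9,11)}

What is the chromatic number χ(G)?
χ(G) = 2

Clique number ω(G) = 2 (lower bound: χ ≥ ω).
The graph is bipartite (no odd cycle), so 2 colors suffice: χ(G) = 2.
A valid 2-coloring: color 1: [4, 6, 9]; color 2: [5, 7, 8, 10, 11].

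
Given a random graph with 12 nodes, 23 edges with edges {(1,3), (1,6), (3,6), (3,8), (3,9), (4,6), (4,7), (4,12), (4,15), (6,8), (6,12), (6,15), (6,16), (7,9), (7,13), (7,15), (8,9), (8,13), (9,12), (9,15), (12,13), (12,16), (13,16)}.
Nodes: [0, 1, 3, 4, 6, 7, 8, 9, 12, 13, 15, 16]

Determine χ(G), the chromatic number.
χ(G) = 4

Clique number ω(G) = 3 (lower bound: χ ≥ ω).
Suppose a proper 3-coloring c exists. The clique [1, 3, 6] takes 3 distinct colors; by symmetry let c(1) = 1, c(3) = 2, c(6) = 3.
- Vertex 8: neighbors [3, 6] already have colors [2, 3] ⇒ c(8) = 1.
- Vertex 9: neighbors [8, 3] already have colors [1, 2] ⇒ c(9) = 3.
- Vertex 4: neighbors [6] already have colors [3]; try each remaining color.
- Case c(4) = 1:
  - Vertex 7: neighbors [4, 9] already have colors [1, 3] ⇒ c(7) = 2.
  - Vertex 15: neighbors [4, 7, 6] already have colors [1, 2, 3] — all 3 colors blocked. Contradiction.
- Case c(4) = 2:
  - Vertex 7: neighbors [4, 9] already have colors [2, 3] ⇒ c(7) = 1.
  - Vertex 15: neighbors [7, 4, 6] already have colors [1, 2, 3] — all 3 colors blocked. Contradiction.
Every case ends in a contradiction, so G has no proper 3-coloring (χ ≥ 4).
The coloring below uses 4 colors, so χ(G) = 4.
A valid 4-coloring: color 1: [0, 6, 7]; color 2: [3, 12, 15]; color 3: [1, 4, 9, 13]; color 4: [8, 16].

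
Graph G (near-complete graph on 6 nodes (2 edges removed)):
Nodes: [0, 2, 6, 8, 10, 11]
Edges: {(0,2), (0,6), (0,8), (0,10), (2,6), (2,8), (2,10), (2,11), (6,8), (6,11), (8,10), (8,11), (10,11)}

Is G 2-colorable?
The clique on vertices [0, 2, 8, 10] has size 4 > 2, so it alone needs 4 colors.

No, G is not 2-colorable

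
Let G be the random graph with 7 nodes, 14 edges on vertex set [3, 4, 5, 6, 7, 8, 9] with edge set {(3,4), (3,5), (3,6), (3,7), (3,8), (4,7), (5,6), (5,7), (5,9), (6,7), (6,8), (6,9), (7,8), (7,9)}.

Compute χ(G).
Clique number ω(G) = 4 (lower bound: χ ≥ ω).
The clique on [5, 6, 7, 9] has size 4, forcing χ ≥ 4, and the coloring below uses 4 colors, so χ(G) = 4.
A valid 4-coloring: color 1: [7]; color 2: [3, 9]; color 3: [4, 6]; color 4: [5, 8].

χ(G) = 4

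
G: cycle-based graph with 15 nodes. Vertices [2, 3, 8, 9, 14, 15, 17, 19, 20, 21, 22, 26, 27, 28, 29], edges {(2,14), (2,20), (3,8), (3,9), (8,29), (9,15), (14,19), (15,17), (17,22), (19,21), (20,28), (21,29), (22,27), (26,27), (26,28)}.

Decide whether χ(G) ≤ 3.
Yes, G is 3-colorable

A valid 3-coloring: color 1: [2, 3, 15, 19, 27, 28, 29]; color 2: [8, 9, 14, 20, 21, 22, 26]; color 3: [17].
(χ(G) = 3 ≤ 3.)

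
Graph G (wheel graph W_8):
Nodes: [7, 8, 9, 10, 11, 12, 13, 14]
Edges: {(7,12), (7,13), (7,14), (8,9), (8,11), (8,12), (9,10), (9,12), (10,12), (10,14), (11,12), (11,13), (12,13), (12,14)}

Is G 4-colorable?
Yes, G is 4-colorable

A valid 4-coloring: color 1: [12]; color 2: [9, 11, 14]; color 3: [8, 10, 13]; color 4: [7].
(χ(G) = 4 ≤ 4.)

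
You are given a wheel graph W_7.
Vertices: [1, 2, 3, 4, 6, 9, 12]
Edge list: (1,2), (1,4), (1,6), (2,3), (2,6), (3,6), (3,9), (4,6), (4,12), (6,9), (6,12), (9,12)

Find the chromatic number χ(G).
χ(G) = 3

Clique number ω(G) = 3 (lower bound: χ ≥ ω).
The clique on [1, 2, 6] has size 3, forcing χ ≥ 3, and the coloring below uses 3 colors, so χ(G) = 3.
A valid 3-coloring: color 1: [6]; color 2: [2, 4, 9]; color 3: [1, 3, 12].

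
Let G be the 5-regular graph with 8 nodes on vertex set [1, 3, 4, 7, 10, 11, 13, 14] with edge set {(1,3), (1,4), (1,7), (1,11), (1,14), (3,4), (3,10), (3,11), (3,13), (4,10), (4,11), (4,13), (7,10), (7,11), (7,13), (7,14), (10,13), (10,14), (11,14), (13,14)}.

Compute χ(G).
χ(G) = 4

Clique number ω(G) = 4 (lower bound: χ ≥ ω).
The clique on [1, 3, 4, 11] has size 4, forcing χ ≥ 4, and the coloring below uses 4 colors, so χ(G) = 4.
A valid 4-coloring: color 1: [3, 7]; color 2: [1, 10]; color 3: [4, 14]; color 4: [11, 13].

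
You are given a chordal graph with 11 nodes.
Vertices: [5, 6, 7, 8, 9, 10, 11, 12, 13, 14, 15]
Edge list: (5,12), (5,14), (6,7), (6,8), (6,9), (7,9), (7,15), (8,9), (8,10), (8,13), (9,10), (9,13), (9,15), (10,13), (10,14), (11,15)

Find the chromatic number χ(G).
χ(G) = 4

Clique number ω(G) = 4 (lower bound: χ ≥ ω).
The clique on [8, 9, 10, 13] has size 4, forcing χ ≥ 4, and the coloring below uses 4 colors, so χ(G) = 4.
A valid 4-coloring: color 1: [9, 11, 12, 14]; color 2: [5, 6, 10, 15]; color 3: [7, 8]; color 4: [13].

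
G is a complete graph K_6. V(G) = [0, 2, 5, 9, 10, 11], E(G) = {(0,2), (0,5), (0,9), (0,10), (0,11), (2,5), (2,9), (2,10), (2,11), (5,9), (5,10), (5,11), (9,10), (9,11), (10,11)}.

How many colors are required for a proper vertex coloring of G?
Clique number ω(G) = 6 (lower bound: χ ≥ ω).
The clique on [0, 2, 5, 9, 10, 11] has size 6, forcing χ ≥ 6, and the coloring below uses 6 colors, so χ(G) = 6.
A valid 6-coloring: color 1: [2]; color 2: [10]; color 3: [9]; color 4: [11]; color 5: [5]; color 6: [0].

χ(G) = 6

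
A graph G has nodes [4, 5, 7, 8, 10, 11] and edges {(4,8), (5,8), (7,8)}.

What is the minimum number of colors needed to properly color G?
Clique number ω(G) = 2 (lower bound: χ ≥ ω).
The graph is bipartite (no odd cycle), so 2 colors suffice: χ(G) = 2.
A valid 2-coloring: color 1: [8, 10, 11]; color 2: [4, 5, 7].

χ(G) = 2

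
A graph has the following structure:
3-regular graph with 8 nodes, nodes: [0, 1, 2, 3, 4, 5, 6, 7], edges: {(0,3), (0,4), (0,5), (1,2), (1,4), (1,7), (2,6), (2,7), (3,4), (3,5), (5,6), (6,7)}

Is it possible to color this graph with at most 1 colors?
The clique on vertices [0, 3, 4] has size 3 > 1, so it alone needs 3 colors.

No, G is not 1-colorable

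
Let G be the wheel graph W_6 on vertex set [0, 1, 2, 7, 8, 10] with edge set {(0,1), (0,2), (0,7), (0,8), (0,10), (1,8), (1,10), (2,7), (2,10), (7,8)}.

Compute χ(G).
χ(G) = 4

Clique number ω(G) = 3 (lower bound: χ ≥ ω).
Odd cycle [2, 7, 8, 1, 10] needs 3 colors (χ ≥ 3).
Vertex 0 is adjacent to every vertex of [1, 2, 7, 8, 10], which already need 3 colors among themselves, so 0 needs a new color (χ ≥ 4).
The coloring below uses 4 colors, so χ(G) = 4.
A valid 4-coloring: color 1: [0]; color 2: [1, 2]; color 3: [7, 10]; color 4: [8].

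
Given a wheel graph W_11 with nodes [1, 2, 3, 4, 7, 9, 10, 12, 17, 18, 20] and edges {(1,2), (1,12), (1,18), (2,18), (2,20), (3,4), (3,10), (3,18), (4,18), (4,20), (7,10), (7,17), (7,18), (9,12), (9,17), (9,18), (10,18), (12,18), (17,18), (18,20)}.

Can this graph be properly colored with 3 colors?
A valid 3-coloring: color 1: [18]; color 2: [2, 4, 10, 12, 17]; color 3: [1, 3, 7, 9, 20].
(χ(G) = 3 ≤ 3.)

Yes, G is 3-colorable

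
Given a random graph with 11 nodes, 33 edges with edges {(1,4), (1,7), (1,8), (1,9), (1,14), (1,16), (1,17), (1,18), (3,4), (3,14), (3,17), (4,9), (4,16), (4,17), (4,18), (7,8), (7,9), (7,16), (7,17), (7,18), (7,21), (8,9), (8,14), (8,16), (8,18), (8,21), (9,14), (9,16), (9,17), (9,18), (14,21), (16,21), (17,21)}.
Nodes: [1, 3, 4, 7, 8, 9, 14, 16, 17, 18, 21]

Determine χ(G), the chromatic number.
χ(G) = 5

Clique number ω(G) = 5 (lower bound: χ ≥ ω).
The clique on [1, 7, 8, 9, 16] has size 5, forcing χ ≥ 5, and the coloring below uses 5 colors, so χ(G) = 5.
A valid 5-coloring: color 1: [3, 9, 21]; color 2: [1]; color 3: [8, 17]; color 4: [4, 7, 14]; color 5: [16, 18].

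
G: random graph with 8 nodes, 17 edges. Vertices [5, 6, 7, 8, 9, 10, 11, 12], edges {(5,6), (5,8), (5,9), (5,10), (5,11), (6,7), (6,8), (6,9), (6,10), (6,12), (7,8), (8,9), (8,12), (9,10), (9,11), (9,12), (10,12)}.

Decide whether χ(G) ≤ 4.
Yes, G is 4-colorable

A valid 4-coloring: color 1: [7, 9]; color 2: [6, 11]; color 3: [5, 12]; color 4: [8, 10].
(χ(G) = 4 ≤ 4.)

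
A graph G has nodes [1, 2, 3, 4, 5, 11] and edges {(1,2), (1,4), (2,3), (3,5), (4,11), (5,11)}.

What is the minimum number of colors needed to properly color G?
χ(G) = 2

Clique number ω(G) = 2 (lower bound: χ ≥ ω).
The graph is bipartite (no odd cycle), so 2 colors suffice: χ(G) = 2.
A valid 2-coloring: color 1: [1, 3, 11]; color 2: [2, 4, 5].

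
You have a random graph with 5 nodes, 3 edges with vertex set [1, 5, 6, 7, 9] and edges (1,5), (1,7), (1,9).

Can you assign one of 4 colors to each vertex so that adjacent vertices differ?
Yes, G is 4-colorable

A valid 4-coloring: color 1: [1, 6]; color 2: [5, 7, 9].
(χ(G) = 2 ≤ 4.)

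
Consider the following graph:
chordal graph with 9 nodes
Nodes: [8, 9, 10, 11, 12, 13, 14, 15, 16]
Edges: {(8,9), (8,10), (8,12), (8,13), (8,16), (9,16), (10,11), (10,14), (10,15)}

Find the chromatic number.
χ(G) = 3

Clique number ω(G) = 3 (lower bound: χ ≥ ω).
The clique on [8, 9, 16] has size 3, forcing χ ≥ 3, and the coloring below uses 3 colors, so χ(G) = 3.
A valid 3-coloring: color 1: [8, 11, 14, 15]; color 2: [10, 12, 13, 16]; color 3: [9].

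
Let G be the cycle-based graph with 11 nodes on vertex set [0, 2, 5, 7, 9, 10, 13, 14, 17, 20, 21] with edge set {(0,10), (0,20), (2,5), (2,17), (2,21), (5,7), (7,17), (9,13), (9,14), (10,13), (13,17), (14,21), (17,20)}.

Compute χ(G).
Clique number ω(G) = 2 (lower bound: χ ≥ ω).
Odd cycle [13, 10, 0, 20, 17] needs 3 colors (χ ≥ 3).
The coloring below uses 3 colors, so χ(G) = 3.
A valid 3-coloring: color 1: [5, 9, 10, 17, 21]; color 2: [2, 7, 13, 14, 20]; color 3: [0].

χ(G) = 3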